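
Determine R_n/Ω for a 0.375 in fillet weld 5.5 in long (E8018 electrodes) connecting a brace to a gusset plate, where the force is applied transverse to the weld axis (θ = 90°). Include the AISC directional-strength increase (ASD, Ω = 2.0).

E80XX → F_EXX = 80 ksi.
t_e = 0.707 × 0.375 = 0.2651 in; A_we = 0.2651 × 5.5 = 1.458 in².
Directional factor: 1.0 + 0.5 sin^1.5(90°) = 1.5.
F_nw = 0.6 × 80 × 1.5 = 72 ksi.
R_n/Ω = (72 × 1.458) / 2.0 = 52.49 kip.

R_n/Ω ≈ 52.5 kip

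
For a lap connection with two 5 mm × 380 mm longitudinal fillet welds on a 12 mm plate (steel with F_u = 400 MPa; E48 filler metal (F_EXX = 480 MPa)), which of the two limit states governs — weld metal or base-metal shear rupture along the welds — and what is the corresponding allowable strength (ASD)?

t_e = 0.707 × 5 = 3.535 mm; L = 760 mm.
Weld metal: R_n/Ω = (1/2.0) × 0.6 × 480 × 3.535 × 760 × 10⁻³ = 386.9 kN.
Base metal (shear rupture): R_n/Ω = (1/2.0) × 0.6 × 400 × 12 × 760 × 10⁻³ = 1094 kN.
Governing: weld metal.

R_n/Ω ≈ 387 kN (weld metal governs)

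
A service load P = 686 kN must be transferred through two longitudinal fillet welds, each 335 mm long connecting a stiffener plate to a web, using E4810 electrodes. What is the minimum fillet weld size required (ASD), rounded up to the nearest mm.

E48XX → F_EXX = 480 MPa.
Total weld length L = 670 mm.
Required throat t_e = P × Ω / (0.6 F_EXX × L) = 686 × 2.0 / (0.6 × 480 × 670 × 10⁻³) = 7.11 mm.
Required leg w = t_e / 0.707 = 10.06 mm → use 11 mm.

w = 11 mm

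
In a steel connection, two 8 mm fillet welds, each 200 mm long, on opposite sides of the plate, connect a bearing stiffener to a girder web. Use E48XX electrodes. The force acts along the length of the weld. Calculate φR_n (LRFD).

E48XX → F_EXX = 480 MPa.
Effective throat t_e = 0.707 × 8 = 5.656 mm.
Total length L = 400 mm; A_we = 5.656 × 400 = 2262 mm².
F_nw = 0.6 F_EXX = 0.6 × 480 = 288 MPa.
φR_n = 0.75 × 288 × 2262 × 10⁻³ = 488.7 kN.

φR_n ≈ 489 kN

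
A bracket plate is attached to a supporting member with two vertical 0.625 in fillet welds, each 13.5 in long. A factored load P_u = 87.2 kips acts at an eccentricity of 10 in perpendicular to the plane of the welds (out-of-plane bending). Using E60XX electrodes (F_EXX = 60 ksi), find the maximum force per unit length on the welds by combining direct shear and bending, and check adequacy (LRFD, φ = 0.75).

L_w = 2 × 13.5 = 27 in; section modulus (unit throat) S = 2 × L²/6 = 60.75 in².
Direct shear f_v = P/L_w = 87.2/27 = 3.23 kip/in.
Moment M = P × e = 87.2 × 10 = 872 kip·in; bending f_b = M/S = 14.35 kip/in.
f_max = √(f_v² + f_b²) = √(3.23² + 14.35²) = 14.71 kip/in.
φr_n = 0.75 × 0.6 × 60 × (0.707 × 0.625) = 11.93 kip/in → NOT adequate.

f_max ≈ 14.7 kip/in; NOT adequate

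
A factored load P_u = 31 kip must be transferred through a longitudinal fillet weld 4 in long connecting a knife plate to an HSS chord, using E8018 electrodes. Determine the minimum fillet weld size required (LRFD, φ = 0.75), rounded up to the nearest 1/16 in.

E80XX → F_EXX = 80 ksi.
Total weld length L = 4 in.
Required throat t_e = P_u / (φ × 0.6 F_EXX × L) = 31 / (0.75 × 0.6 × 80 × 4) = 0.2153 in.
Required leg w = t_e / 0.707 = 0.3045 in → use 5/16 in.

w = 5/16 in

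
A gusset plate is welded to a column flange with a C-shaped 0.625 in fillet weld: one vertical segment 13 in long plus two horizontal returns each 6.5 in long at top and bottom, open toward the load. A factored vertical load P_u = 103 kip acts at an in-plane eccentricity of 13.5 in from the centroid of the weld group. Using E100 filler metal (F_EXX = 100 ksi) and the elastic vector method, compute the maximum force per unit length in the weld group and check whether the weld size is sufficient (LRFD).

f_max ≈ 16 kip/in; adequate

Total weld length L_w = 26 in. Treat welds as unit-width lines.
Centroid: x̄ = 2×6.5×3.25 / 26 = 1.625 in from the vertical weld.
Polar moment about centroid: J = I_x + I_y = [13³/12 + 2×6.5×6.5²] + [13×1.625² + 2(6.5³/12 + 6.5×1.625²)] = 846.8 in³.
Direct shear f_v = P/L_w = 103 / 26 = 3.962 kip/in (vertical).
Torsion M = P·e = 103 × 13.5 = 1390.5 kip·in.
Critical point at (x, y) = (4.875, 6.5) from centroid. f_tx = M·y/J = 10.67 kip/in; f_ty = M·x/J = 8.005 kip/in.
Resultant f_max = √[f_tx² + (f_v + f_ty)²] = √[10.67² + (3.962 + 8.005)²] = 16.04 kip/in.
Capacity per unit length: φr_n = 0.75 × 0.6 × 100 × (0.707 × 0.625) = 19.88 kip/in.
16.04 ≤ 19.88 → adequate.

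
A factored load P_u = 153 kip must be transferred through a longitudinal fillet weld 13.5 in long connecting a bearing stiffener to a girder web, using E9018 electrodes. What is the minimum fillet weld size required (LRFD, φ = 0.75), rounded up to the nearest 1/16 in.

w = 7/16 in

E90XX → F_EXX = 90 ksi.
Total weld length L = 13.5 in.
Required throat t_e = P_u / (φ × 0.6 F_EXX × L) = 153 / (0.75 × 0.6 × 90 × 13.5) = 0.2798 in.
Required leg w = t_e / 0.707 = 0.3958 in → use 7/16 in.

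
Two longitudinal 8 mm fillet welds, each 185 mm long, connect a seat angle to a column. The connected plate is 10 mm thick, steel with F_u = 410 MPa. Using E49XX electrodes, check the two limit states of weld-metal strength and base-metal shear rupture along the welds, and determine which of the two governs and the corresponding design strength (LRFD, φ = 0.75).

E49XX → F_EXX = 490 MPa.
t_e = 0.707 × 8 = 5.656 mm; L = 370 mm.
Weld metal: φR_n = 0.75 × 0.6 × 490 × 5.656 × 370 × 10⁻³ = 461.4 kN.
Base metal (shear rupture): φR_n = 0.75 × 0.6 × 410 × 10 × 370 × 10⁻³ = 682.7 kN.
Governing: weld metal.

φR_n ≈ 461 kN (weld metal governs)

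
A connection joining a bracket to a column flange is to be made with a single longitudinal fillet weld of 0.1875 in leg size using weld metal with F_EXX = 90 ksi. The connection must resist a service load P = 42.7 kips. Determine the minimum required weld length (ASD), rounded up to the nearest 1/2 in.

L = 12 in

Throat t_e = 0.707 × 0.1875 = 0.1326 in.
r_n/Ω = (0.6 × 90 × 0.1326) / 2.0 = 3.579 kip/in.
L_req = P / (r_n/Ω) = 42.7 / 3.579 = 11.93 in total.
Round up → use L = 12 in.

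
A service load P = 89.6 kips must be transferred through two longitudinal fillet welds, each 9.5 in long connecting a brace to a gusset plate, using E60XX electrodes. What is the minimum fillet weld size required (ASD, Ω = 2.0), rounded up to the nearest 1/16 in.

w = 3/8 in

E60XX → F_EXX = 60 ksi.
Total weld length L = 19 in.
Required throat t_e = P × Ω / (0.6 F_EXX × L) = 89.6 × 2.0 / (0.6 × 60 × 19) = 0.262 in.
Required leg w = t_e / 0.707 = 0.3706 in → use 3/8 in.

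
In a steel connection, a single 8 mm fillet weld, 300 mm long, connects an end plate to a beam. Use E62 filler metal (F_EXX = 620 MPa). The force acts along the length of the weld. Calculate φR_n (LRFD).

Effective throat t_e = 0.707 × 8 = 5.656 mm.
Total length L = 300 mm; A_we = 5.656 × 300 = 1697 mm².
F_nw = 0.6 F_EXX = 0.6 × 620 = 372 MPa.
φR_n = 0.75 × 372 × 1697 × 10⁻³ = 473.4 kN.

φR_n ≈ 473 kN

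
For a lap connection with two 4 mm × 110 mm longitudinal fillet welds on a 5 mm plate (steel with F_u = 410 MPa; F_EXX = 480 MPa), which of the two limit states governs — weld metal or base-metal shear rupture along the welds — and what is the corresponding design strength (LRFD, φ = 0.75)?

t_e = 0.707 × 4 = 2.828 mm; L = 220 mm.
Weld metal: φR_n = 0.75 × 0.6 × 480 × 2.828 × 220 × 10⁻³ = 134.4 kN.
Base metal (shear rupture): φR_n = 0.75 × 0.6 × 410 × 5 × 220 × 10⁻³ = 203 kN.
Governing: weld metal.

φR_n ≈ 134 kN (weld metal governs)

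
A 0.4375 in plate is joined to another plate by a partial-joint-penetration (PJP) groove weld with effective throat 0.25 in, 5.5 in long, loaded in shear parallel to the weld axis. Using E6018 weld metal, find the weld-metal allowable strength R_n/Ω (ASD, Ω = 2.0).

R_n/Ω ≈ 24.8 kips

E60XX → F_EXX = 60 ksi.
Effective throat (given) t_e = 0.25 in.
A_we = 0.25 × 5.5 = 1.375 in².
F_nw = 0.6 F_EXX = 36 ksi.
R_n/Ω = (36 × 1.375) / 2.0 = 24.75 kips.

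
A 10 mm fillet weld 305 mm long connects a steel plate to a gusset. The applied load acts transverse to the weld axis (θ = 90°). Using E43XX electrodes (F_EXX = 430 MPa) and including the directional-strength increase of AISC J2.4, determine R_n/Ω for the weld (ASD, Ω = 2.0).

R_n/Ω ≈ 417 kN

t_e = 0.707 × 10 = 7.07 mm; A_we = 7.07 × 305 = 2156 mm².
Directional factor: 1.0 + 0.5 sin^1.5(90°) = 1.5.
F_nw = 0.6 × 430 × 1.5 = 387 MPa.
R_n/Ω = (387 × 2156) / 2.0 × 10⁻³ = 417.3 kN.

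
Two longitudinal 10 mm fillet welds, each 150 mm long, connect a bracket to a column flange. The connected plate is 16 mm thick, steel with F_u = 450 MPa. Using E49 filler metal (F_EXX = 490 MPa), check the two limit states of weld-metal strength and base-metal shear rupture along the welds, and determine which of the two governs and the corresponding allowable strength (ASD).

R_n/Ω ≈ 312 kN (weld metal governs)

t_e = 0.707 × 10 = 7.07 mm; L = 300 mm.
Weld metal: R_n/Ω = (1/2.0) × 0.6 × 490 × 7.07 × 300 × 10⁻³ = 311.8 kN.
Base metal (shear rupture): R_n/Ω = (1/2.0) × 0.6 × 450 × 16 × 300 × 10⁻³ = 648 kN.
Governing: weld metal.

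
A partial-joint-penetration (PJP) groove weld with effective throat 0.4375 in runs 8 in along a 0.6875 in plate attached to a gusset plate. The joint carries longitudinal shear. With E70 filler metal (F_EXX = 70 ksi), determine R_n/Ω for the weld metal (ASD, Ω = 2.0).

Effective throat (given) t_e = 0.4375 in.
A_we = 0.4375 × 8 = 3.5 in².
F_nw = 0.6 F_EXX = 42 ksi.
R_n/Ω = (42 × 3.5) / 2.0 = 73.5 kip.

R_n/Ω ≈ 73.5 kip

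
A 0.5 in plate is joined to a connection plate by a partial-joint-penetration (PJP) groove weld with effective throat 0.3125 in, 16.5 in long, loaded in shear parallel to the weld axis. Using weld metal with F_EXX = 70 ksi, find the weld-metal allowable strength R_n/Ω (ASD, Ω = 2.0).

Effective throat (given) t_e = 0.3125 in.
A_we = 0.3125 × 16.5 = 5.156 in².
F_nw = 0.6 F_EXX = 42 ksi.
R_n/Ω = (42 × 5.156) / 2.0 = 108.3 kip.

R_n/Ω ≈ 108 kip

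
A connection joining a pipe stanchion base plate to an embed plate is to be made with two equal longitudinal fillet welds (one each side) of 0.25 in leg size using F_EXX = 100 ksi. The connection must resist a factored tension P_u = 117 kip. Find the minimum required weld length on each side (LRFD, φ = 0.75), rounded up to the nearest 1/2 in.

L = 7.5 in on each side

Throat t_e = 0.707 × 0.25 = 0.1767 in.
φr_n = 0.75 × 0.6 × 100 × 0.1767 = 7.954 kip/in.
L_req = P_u / φr_n = 117 / 7.954 = 14.71 in total.
Per side: 14.71 / 2 = 7.355 in.
Round up → use L = 7.5 in on each side.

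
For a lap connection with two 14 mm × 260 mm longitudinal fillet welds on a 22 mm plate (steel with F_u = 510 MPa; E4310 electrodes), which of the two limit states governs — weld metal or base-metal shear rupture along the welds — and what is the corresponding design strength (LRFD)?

E43XX → F_EXX = 430 MPa.
t_e = 0.707 × 14 = 9.898 mm; L = 520 mm.
Weld metal: φR_n = 0.75 × 0.6 × 430 × 9.898 × 520 × 10⁻³ = 995.9 kN.
Base metal (shear rupture): φR_n = 0.75 × 0.6 × 510 × 22 × 520 × 10⁻³ = 2625 kN.
Governing: weld metal.

φR_n ≈ 996 kN (weld metal governs)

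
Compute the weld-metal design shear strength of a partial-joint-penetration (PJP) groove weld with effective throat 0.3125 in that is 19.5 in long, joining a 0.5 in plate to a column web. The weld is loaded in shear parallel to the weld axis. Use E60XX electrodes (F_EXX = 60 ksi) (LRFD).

Effective throat (given) t_e = 0.3125 in.
A_we = 0.3125 × 19.5 = 6.094 in².
F_nw = 0.6 F_EXX = 36 ksi.
φR_n = 0.75 × 36 × 6.094 = 164.5 kip.

φR_n ≈ 165 kip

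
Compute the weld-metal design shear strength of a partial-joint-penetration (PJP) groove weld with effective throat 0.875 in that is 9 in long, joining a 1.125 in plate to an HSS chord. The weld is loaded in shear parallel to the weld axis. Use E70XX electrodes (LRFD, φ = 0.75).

φR_n ≈ 248 kip

E70XX → F_EXX = 70 ksi.
Effective throat (given) t_e = 0.875 in.
A_we = 0.875 × 9 = 7.875 in².
F_nw = 0.6 F_EXX = 42 ksi.
φR_n = 0.75 × 42 × 7.875 = 248.1 kip.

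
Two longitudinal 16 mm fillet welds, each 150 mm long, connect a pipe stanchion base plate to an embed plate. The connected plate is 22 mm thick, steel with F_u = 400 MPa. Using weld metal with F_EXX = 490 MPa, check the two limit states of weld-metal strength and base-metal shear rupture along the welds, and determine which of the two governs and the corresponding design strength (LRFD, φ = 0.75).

φR_n ≈ 748 kN (weld metal governs)

t_e = 0.707 × 16 = 11.31 mm; L = 300 mm.
Weld metal: φR_n = 0.75 × 0.6 × 490 × 11.31 × 300 × 10⁻³ = 748.3 kN.
Base metal (shear rupture): φR_n = 0.75 × 0.6 × 400 × 22 × 300 × 10⁻³ = 1188 kN.
Governing: weld metal.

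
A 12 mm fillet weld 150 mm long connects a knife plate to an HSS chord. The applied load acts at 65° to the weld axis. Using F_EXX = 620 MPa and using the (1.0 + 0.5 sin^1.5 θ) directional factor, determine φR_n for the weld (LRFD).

t_e = 0.707 × 12 = 8.484 mm; A_we = 8.484 × 150 = 1273 mm².
Directional factor: 1.0 + 0.5 sin^1.5(65°) = 1.431.
F_nw = 0.6 × 620 × 1.431 = 532.5 MPa.
φR_n = 0.75 × 532.5 × 1273 × 10⁻³ = 508.2 kN.

φR_n ≈ 508 kN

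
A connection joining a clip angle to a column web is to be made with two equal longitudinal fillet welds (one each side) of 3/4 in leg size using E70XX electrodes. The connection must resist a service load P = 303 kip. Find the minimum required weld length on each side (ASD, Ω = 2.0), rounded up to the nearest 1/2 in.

L = 14 in on each side

E70XX → F_EXX = 70 ksi.
Throat t_e = 0.707 × 0.75 = 0.5302 in.
r_n/Ω = (0.6 × 70 × 0.5302) / 2.0 = 11.14 kip/in.
L_req = P / (r_n/Ω) = 303 / 11.14 = 27.21 in total.
Per side: 27.21 / 2 = 13.61 in.
Round up → use L = 14 in on each side.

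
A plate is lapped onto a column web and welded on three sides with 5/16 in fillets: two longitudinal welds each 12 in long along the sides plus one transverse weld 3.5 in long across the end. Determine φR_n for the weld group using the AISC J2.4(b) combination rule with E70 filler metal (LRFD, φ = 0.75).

E70XX → F_EXX = 70 ksi.
t_e = 0.707 × 0.3125 = 0.2209 in.
R_nwl = 0.6 × 70 × 0.2209 × 24 = 222.7 kips (longitudinal, 2 welds).
R_nwt = 0.6 × 70 × 0.2209 × 3.5 = 32.48 kips (transverse, base value).
(i) R_nwl + R_nwt = 255.2 kips; (ii) 0.85 R_nwl + 1.5 R_nwt = 238 kips.
R_n = max = 255.2 kips [governs: (i)]; φR_n = 191.4 kips.

φR_n ≈ 191 kips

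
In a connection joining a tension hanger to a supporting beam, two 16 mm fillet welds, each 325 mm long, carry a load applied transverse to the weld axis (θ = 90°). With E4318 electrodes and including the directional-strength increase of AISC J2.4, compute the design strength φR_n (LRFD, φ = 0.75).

φR_n ≈ 2130 kN

E43XX → F_EXX = 430 MPa.
t_e = 0.707 × 16 = 11.31 mm; A_we = 11.31 × 650 = 7353 mm².
Directional factor: 1.0 + 0.5 sin^1.5(90°) = 1.5.
F_nw = 0.6 × 430 × 1.5 = 387 MPa.
φR_n = 0.75 × 387 × 7353 × 10⁻³ = 2134 kN.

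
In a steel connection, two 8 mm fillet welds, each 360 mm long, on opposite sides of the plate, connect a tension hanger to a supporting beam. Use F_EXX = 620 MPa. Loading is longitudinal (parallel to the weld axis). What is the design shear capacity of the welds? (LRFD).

φR_n ≈ 1140 kN

Effective throat t_e = 0.707 × 8 = 5.656 mm.
Total length L = 720 mm; A_we = 5.656 × 720 = 4072 mm².
F_nw = 0.6 F_EXX = 0.6 × 620 = 372 MPa.
φR_n = 0.75 × 372 × 4072 × 10⁻³ = 1136 kN.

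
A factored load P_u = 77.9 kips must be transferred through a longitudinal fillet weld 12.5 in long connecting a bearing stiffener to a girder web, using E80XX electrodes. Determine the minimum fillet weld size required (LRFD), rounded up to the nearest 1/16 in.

E80XX → F_EXX = 80 ksi.
Total weld length L = 12.5 in.
Required throat t_e = P_u / (φ × 0.6 F_EXX × L) = 77.9 / (0.75 × 0.6 × 80 × 12.5) = 0.1731 in.
Required leg w = t_e / 0.707 = 0.2449 in → use 1/4 in.

w = 1/4 in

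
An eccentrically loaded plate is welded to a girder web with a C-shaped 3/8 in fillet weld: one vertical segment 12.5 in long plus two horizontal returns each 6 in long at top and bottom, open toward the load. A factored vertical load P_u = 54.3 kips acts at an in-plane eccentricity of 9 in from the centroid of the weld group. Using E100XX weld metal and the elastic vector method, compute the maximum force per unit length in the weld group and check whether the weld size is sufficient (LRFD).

f_max ≈ 6.76 kip/in; adequate

E100XX → F_EXX = 100 ksi.
Total weld length L_w = 24.5 in. Treat welds as unit-width lines.
Centroid: x̄ = 2×6×3 / 24.5 = 1.469 in from the vertical weld.
Polar moment about centroid: J = I_x + I_y = [12.5³/12 + 2×6×6.25²] + [12.5×1.469² + 2(6³/12 + 6×1.531²)] = 722.6 in³.
Direct shear f_v = P/L_w = 54.3 / 24.5 = 2.216 kip/in (vertical).
Torsion M = P·e = 54.3 × 9 = 488.7 kip·in.
Critical point at (x, y) = (4.531, 6.25) from centroid. f_tx = M·y/J = 4.227 kip/in; f_ty = M·x/J = 3.064 kip/in.
Resultant f_max = √[f_tx² + (f_v + f_ty)²] = √[4.227² + (2.216 + 3.064)²] = 6.764 kip/in.
Capacity per unit length: φr_n = 0.75 × 0.6 × 100 × (0.707 × 0.375) = 11.93 kip/in.
6.764 ≤ 11.93 → adequate.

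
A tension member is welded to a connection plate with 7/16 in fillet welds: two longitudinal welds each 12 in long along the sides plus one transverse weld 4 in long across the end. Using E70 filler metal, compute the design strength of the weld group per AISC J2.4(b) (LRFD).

E70XX → F_EXX = 70 ksi.
t_e = 0.707 × 0.4375 = 0.3093 in.
R_nwl = 0.6 × 70 × 0.3093 × 24 = 311.8 kips (longitudinal, 2 welds).
R_nwt = 0.6 × 70 × 0.3093 × 4 = 51.96 kips (transverse, base value).
(i) R_nwl + R_nwt = 363.8 kips; (ii) 0.85 R_nwl + 1.5 R_nwt = 343 kips.
R_n = max = 363.8 kips [governs: (i)]; φR_n = 272.8 kips.

φR_n ≈ 273 kips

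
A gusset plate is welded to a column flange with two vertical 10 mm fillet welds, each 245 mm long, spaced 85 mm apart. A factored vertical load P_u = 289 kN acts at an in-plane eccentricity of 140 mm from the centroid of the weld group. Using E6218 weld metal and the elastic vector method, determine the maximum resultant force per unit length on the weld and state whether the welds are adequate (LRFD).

E62XX → F_EXX = 620 MPa.
Total weld length L_w = 490 mm. Treat welds as unit-width lines.
Polar moment about centroid: J = 2[d³/12 + d(b/2)²] = 2[245³/12 + 245×42.5²] = 3336000 mm³.
Direct shear f_v = P/L_w = 289×10³ / 490 = 589.8 N/mm (vertical).
Torsion M = P·e = 289×10³ × 140 = 40460000 N·mm.
Critical point at (x, y) = (42.5, 122.5) from centroid. f_tx = M·y/J = 1486 N/mm; f_ty = M·x/J = 515.4 N/mm.
Resultant f_max = √[f_tx² + (f_v + f_ty)²] = √[1486² + (589.8 + 515.4)²] = 1852 N/mm.
Capacity per unit length: φr_n = 0.75 × 0.6 × 620 × (0.707 × 10) = 1973 N/mm.
1852 ≤ 1973 → adequate.

f_max ≈ 1850 N/mm; adequate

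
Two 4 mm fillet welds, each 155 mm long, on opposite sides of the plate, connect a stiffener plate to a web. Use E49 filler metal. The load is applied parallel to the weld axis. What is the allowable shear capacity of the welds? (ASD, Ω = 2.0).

E49XX → F_EXX = 490 MPa.
Effective throat t_e = 0.707 × 4 = 2.828 mm.
Total length L = 310 mm; A_we = 2.828 × 310 = 876.7 mm².
F_nw = 0.6 F_EXX = 0.6 × 490 = 294 MPa.
R_n = 294 × 876.7 × 10⁻³ = 257.7 kN; R_n/Ω = 257.7/2.0 = 128.9 kN.

R_n/Ω ≈ 129 kN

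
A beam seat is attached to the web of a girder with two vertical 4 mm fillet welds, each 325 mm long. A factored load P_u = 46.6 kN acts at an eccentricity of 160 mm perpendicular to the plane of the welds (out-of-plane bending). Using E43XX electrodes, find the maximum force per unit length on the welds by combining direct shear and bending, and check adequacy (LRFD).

E43XX → F_EXX = 430 MPa.
L_w = 2 × 325 = 650 mm; section modulus (unit throat) S = 2 × L²/6 = 35210 mm².
Direct shear f_v = P/L_w = 46.6×10³/650 = 71.69 N/mm.
Moment M = P × e = 46.6×10³ × 160 = 7456000 N·mm; bending f_b = M/S = 211.8 N/mm.
f_max = √(f_v² + f_b²) = √(71.69² + 211.8²) = 223.6 N/mm.
φr_n = 0.75 × 0.6 × 430 × (0.707 × 4) = 547.2 N/mm → adequate.

f_max ≈ 224 N/mm; adequate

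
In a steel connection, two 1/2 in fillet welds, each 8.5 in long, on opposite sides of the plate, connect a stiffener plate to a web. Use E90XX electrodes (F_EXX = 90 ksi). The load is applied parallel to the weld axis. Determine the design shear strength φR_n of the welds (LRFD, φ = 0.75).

Effective throat t_e = 0.707 × 0.5 = 0.3535 in.
Total length L = 17 in; A_we = 0.3535 × 17 = 6.01 in².
F_nw = 0.6 F_EXX = 0.6 × 90 = 54 ksi.
φR_n = 0.75 × 54 × 6.01 = 243.4 kips.

φR_n ≈ 243 kips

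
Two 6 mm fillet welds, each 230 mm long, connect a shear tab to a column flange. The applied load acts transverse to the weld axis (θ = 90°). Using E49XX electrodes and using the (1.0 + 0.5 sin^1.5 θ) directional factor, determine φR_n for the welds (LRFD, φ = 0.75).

φR_n ≈ 645 kN

E49XX → F_EXX = 490 MPa.
t_e = 0.707 × 6 = 4.242 mm; A_we = 4.242 × 460 = 1951 mm².
Directional factor: 1.0 + 0.5 sin^1.5(90°) = 1.5.
F_nw = 0.6 × 490 × 1.5 = 441 MPa.
φR_n = 0.75 × 441 × 1951 × 10⁻³ = 645.4 kN.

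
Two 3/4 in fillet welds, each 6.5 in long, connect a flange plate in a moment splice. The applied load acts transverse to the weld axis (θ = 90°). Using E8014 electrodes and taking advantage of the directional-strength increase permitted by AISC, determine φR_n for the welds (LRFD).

E80XX → F_EXX = 80 ksi.
t_e = 0.707 × 0.75 = 0.5302 in; A_we = 0.5302 × 13 = 6.893 in².
Directional factor: 1.0 + 0.5 sin^1.5(90°) = 1.5.
F_nw = 0.6 × 80 × 1.5 = 72 ksi.
φR_n = 0.75 × 72 × 6.893 = 372.2 kips.

φR_n ≈ 372 kips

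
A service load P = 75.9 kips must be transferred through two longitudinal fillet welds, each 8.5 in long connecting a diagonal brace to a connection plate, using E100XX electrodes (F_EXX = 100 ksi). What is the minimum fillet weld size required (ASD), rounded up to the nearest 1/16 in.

w = 1/4 in

Total weld length L = 17 in.
Required throat t_e = P × Ω / (0.6 F_EXX × L) = 75.9 × 2.0 / (0.6 × 100 × 17) = 0.1488 in.
Required leg w = t_e / 0.707 = 0.2105 in → use 1/4 in.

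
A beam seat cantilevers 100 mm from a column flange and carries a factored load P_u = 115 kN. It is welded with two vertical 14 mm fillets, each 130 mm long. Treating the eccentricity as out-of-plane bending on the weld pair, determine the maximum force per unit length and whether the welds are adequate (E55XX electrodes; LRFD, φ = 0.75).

E55XX → F_EXX = 550 MPa.
L_w = 2 × 130 = 260 mm; section modulus (unit throat) S = 2 × L²/6 = 5633 mm².
Direct shear f_v = P/L_w = 115×10³/260 = 442.3 N/mm.
Moment M = P × e = 115×10³ × 100 = 11500000 N·mm; bending f_b = M/S = 2041 N/mm.
f_max = √(f_v² + f_b²) = √(442.3² + 2041²) = 2089 N/mm.
φr_n = 0.75 × 0.6 × 550 × (0.707 × 14) = 2450 N/mm → adequate.

f_max ≈ 2090 N/mm; adequate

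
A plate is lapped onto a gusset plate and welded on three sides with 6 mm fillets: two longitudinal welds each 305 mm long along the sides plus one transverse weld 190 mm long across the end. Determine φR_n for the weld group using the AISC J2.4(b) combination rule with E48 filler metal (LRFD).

E48XX → F_EXX = 480 MPa.
t_e = 0.707 × 6 = 4.242 mm.
R_nwl = 0.6 × 480 × 4.242 × 610 × 10⁻³ = 745.2 kN (longitudinal, 2 welds).
R_nwt = 0.6 × 480 × 4.242 × 190 × 10⁻³ = 232.1 kN (transverse, base value).
(i) R_nwl + R_nwt = 977.4 kN; (ii) 0.85 R_nwl + 1.5 R_nwt = 981.6 kN.
R_n = max = 981.6 kN [governs: (ii)]; φR_n = 736.2 kN.

φR_n ≈ 736 kN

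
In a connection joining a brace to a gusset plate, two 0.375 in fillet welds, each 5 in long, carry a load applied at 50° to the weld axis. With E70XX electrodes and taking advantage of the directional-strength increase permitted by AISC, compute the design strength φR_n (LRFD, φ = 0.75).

φR_n ≈ 112 kip

E70XX → F_EXX = 70 ksi.
t_e = 0.707 × 0.375 = 0.2651 in; A_we = 0.2651 × 10 = 2.651 in².
Directional factor: 1.0 + 0.5 sin^1.5(50°) = 1.335.
F_nw = 0.6 × 70 × 1.335 = 56.08 ksi.
φR_n = 0.75 × 56.08 × 2.651 = 111.5 kip.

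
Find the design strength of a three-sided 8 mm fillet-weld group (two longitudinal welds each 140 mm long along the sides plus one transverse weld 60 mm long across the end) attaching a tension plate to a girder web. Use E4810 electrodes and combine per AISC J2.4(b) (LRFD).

E48XX → F_EXX = 480 MPa.
t_e = 0.707 × 8 = 5.656 mm.
R_nwl = 0.6 × 480 × 5.656 × 280 × 10⁻³ = 456.1 kN (longitudinal, 2 welds).
R_nwt = 0.6 × 480 × 5.656 × 60 × 10⁻³ = 97.74 kN (transverse, base value).
(i) R_nwl + R_nwt = 553.8 kN; (ii) 0.85 R_nwl + 1.5 R_nwt = 534.3 kN.
R_n = max = 553.8 kN [governs: (i)]; φR_n = 415.4 kN.

φR_n ≈ 415 kN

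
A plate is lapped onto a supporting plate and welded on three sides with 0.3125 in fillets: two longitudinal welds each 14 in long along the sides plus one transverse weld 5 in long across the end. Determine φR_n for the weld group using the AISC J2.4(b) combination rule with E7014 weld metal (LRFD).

φR_n ≈ 230 kips

E70XX → F_EXX = 70 ksi.
t_e = 0.707 × 0.3125 = 0.2209 in.
R_nwl = 0.6 × 70 × 0.2209 × 28 = 259.8 kips (longitudinal, 2 welds).
R_nwt = 0.6 × 70 × 0.2209 × 5 = 46.4 kips (transverse, base value).
(i) R_nwl + R_nwt = 306.2 kips; (ii) 0.85 R_nwl + 1.5 R_nwt = 290.4 kips.
R_n = max = 306.2 kips [governs: (i)]; φR_n = 229.7 kips.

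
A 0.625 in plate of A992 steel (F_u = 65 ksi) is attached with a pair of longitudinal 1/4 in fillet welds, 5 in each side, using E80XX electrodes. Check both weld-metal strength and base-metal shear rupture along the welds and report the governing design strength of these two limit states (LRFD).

φR_n ≈ 63.6 kips (weld metal governs)

E80XX → F_EXX = 80 ksi.
t_e = 0.707 × 0.25 = 0.1767 in; L = 10 in.
Weld metal: φR_n = 0.75 × 0.6 × 80 × 0.1767 × 10 = 63.63 kips.
Base metal (shear rupture): φR_n = 0.75 × 0.6 × 65 × 0.625 × 10 = 182.8 kips.
Governing: weld metal.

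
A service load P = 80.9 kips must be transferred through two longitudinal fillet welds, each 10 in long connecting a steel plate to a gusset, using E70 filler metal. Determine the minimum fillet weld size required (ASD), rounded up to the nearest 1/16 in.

w = 5/16 in

E70XX → F_EXX = 70 ksi.
Total weld length L = 20 in.
Required throat t_e = P × Ω / (0.6 F_EXX × L) = 80.9 × 2.0 / (0.6 × 70 × 20) = 0.1926 in.
Required leg w = t_e / 0.707 = 0.2724 in → use 5/16 in.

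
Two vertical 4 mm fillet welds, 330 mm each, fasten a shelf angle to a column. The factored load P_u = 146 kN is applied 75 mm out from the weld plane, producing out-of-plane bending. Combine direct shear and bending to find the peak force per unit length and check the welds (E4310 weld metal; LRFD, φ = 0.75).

f_max ≈ 374 N/mm; adequate

E43XX → F_EXX = 430 MPa.
L_w = 2 × 330 = 660 mm; section modulus (unit throat) S = 2 × L²/6 = 36300 mm².
Direct shear f_v = P/L_w = 146×10³/660 = 221.2 N/mm.
Moment M = P × e = 146×10³ × 75 = 10950000 N·mm; bending f_b = M/S = 301.7 N/mm.
f_max = √(f_v² + f_b²) = √(221.2² + 301.7²) = 374.1 N/mm.
φr_n = 0.75 × 0.6 × 430 × (0.707 × 4) = 547.2 N/mm → adequate.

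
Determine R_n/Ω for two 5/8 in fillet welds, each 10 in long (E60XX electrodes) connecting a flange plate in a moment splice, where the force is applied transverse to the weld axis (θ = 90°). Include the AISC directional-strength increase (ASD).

E60XX → F_EXX = 60 ksi.
t_e = 0.707 × 0.625 = 0.4419 in; A_we = 0.4419 × 20 = 8.837 in².
Directional factor: 1.0 + 0.5 sin^1.5(90°) = 1.5.
F_nw = 0.6 × 60 × 1.5 = 54 ksi.
R_n/Ω = (54 × 8.837) / 2.0 = 238.6 kip.

R_n/Ω ≈ 239 kip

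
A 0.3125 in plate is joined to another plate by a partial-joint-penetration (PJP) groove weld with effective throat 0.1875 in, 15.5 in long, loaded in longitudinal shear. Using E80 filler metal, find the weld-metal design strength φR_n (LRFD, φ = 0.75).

E80XX → F_EXX = 80 ksi.
Effective throat (given) t_e = 0.1875 in.
A_we = 0.1875 × 15.5 = 2.906 in².
F_nw = 0.6 F_EXX = 48 ksi.
φR_n = 0.75 × 48 × 2.906 = 104.6 kip.

φR_n ≈ 105 kip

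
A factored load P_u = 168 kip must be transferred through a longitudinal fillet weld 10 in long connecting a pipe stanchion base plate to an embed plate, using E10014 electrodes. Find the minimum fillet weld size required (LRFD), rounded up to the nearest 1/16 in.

w = 9/16 in

E100XX → F_EXX = 100 ksi.
Total weld length L = 10 in.
Required throat t_e = P_u / (φ × 0.6 F_EXX × L) = 168 / (0.75 × 0.6 × 100 × 10) = 0.3733 in.
Required leg w = t_e / 0.707 = 0.5281 in → use 9/16 in.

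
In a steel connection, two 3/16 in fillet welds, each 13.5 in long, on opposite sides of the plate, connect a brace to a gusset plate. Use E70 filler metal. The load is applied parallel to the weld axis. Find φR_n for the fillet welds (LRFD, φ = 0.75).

E70XX → F_EXX = 70 ksi.
Effective throat t_e = 0.707 × 0.1875 = 0.1326 in.
Total length L = 27 in; A_we = 0.1326 × 27 = 3.579 in².
F_nw = 0.6 F_EXX = 0.6 × 70 = 42 ksi.
φR_n = 0.75 × 42 × 3.579 = 112.7 kips.

φR_n ≈ 113 kips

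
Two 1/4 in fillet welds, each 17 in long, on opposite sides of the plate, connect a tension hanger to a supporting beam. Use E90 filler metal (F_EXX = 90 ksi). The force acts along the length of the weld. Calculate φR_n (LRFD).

Effective throat t_e = 0.707 × 0.25 = 0.1767 in.
Total length L = 34 in; A_we = 0.1767 × 34 = 6.01 in².
F_nw = 0.6 F_EXX = 0.6 × 90 = 54 ksi.
φR_n = 0.75 × 54 × 6.01 = 243.4 kip.

φR_n ≈ 243 kip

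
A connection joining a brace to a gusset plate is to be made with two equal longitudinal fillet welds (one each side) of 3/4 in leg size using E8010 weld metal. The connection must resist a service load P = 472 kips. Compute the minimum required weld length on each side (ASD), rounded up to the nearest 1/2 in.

E80XX → F_EXX = 80 ksi.
Throat t_e = 0.707 × 0.75 = 0.5302 in.
r_n/Ω = (0.6 × 80 × 0.5302) / 2.0 = 12.73 kip/in.
L_req = P / (r_n/Ω) = 472 / 12.73 = 37.09 in total.
Per side: 37.09 / 2 = 18.54 in.
Round up → use L = 19 in on each side.

L = 19 in on each side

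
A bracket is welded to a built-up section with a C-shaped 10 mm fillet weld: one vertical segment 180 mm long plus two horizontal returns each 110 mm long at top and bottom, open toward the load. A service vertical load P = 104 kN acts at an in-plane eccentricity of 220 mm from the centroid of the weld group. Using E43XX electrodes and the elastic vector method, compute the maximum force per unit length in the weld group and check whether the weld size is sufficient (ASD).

E43XX → F_EXX = 430 MPa.
Total weld length L_w = 400 mm. Treat welds as unit-width lines.
Centroid: x̄ = 2×110×55 / 400 = 30.25 mm from the vertical weld.
Polar moment about centroid: J = I_x + I_y = [180³/12 + 2×110×90²] + [180×30.25² + 2(110³/12 + 110×24.75²)] = 2789000 mm³.
Direct shear f_v = P/L_w = 104×10³ / 400 = 260 N/mm (vertical).
Torsion M = P·e = 104×10³ × 220 = 22880000 N·mm.
Critical point at (x, y) = (79.75, 90) from centroid. f_tx = M·y/J = 738.2 N/mm; f_ty = M·x/J = 654.2 N/mm.
Resultant f_max = √[f_tx² + (f_v + f_ty)²] = √[738.2² + (260 + 654.2)²] = 1175 N/mm.
Capacity per unit length: r_n/Ω = (1/2.0) × 0.6 × 430 × (0.707 × 10) = 912 N/mm.
1175 > 912 → NOT adequate.

f_max ≈ 1180 N/mm; NOT adequate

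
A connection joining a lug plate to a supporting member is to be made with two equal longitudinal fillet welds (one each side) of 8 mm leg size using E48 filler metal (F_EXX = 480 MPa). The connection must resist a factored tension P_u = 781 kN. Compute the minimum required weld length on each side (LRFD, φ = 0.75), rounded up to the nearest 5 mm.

Throat t_e = 0.707 × 8 = 5.656 mm.
φr_n = 0.75 × 0.6 × 480 × 5.656 × 10⁻³ = 1.222 kN/mm.
L_req = P_u / φr_n = 781 / 1.222 = 639.3 mm total.
Per side: 639.3 / 2 = 319.6 mm.
Round up → use L = 320 mm on each side.

L = 320 mm on each side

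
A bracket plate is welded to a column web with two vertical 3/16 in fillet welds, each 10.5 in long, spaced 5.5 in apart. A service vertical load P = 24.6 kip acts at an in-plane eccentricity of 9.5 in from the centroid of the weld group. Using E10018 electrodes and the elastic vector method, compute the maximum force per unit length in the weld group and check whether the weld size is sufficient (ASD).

f_max ≈ 4.6 kip/in; NOT adequate

E100XX → F_EXX = 100 ksi.
Total weld length L_w = 21 in. Treat welds as unit-width lines.
Polar moment about centroid: J = 2[d³/12 + d(b/2)²] = 2[10.5³/12 + 10.5×2.75²] = 351.8 in³.
Direct shear f_v = P/L_w = 24.6 / 21 = 1.171 kip/in (vertical).
Torsion M = P·e = 24.6 × 9.5 = 233.7 kip·in.
Critical point at (x, y) = (2.75, 5.25) from centroid. f_tx = M·y/J = 3.488 kip/in; f_ty = M·x/J = 1.827 kip/in.
Resultant f_max = √[f_tx² + (f_v + f_ty)²] = √[3.488² + (1.171 + 1.827)²] = 4.6 kip/in.
Capacity per unit length: r_n/Ω = (1/2.0) × 0.6 × 100 × (0.707 × 0.1875) = 3.977 kip/in.
4.6 > 3.977 → NOT adequate.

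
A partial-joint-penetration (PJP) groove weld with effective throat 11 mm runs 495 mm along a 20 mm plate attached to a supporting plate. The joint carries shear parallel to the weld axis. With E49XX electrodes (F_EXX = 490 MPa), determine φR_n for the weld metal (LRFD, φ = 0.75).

Effective throat (given) t_e = 11 mm.
A_we = 11 × 495 = 5445 mm².
F_nw = 0.6 F_EXX = 294 MPa.
φR_n = 0.75 × 294 × 5445 × 10⁻³ = 1201 kN.

φR_n ≈ 1200 kN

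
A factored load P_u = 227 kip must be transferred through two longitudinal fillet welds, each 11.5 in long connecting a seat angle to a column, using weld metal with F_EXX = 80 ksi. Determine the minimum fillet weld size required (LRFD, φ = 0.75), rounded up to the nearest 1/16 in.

Total weld length L = 23 in.
Required throat t_e = P_u / (φ × 0.6 F_EXX × L) = 227 / (0.75 × 0.6 × 80 × 23) = 0.2742 in.
Required leg w = t_e / 0.707 = 0.3878 in → use 7/16 in.

w = 7/16 in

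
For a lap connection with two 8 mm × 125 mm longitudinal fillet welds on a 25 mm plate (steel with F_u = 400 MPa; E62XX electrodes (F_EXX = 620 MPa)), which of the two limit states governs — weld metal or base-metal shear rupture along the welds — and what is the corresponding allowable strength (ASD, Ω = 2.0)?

t_e = 0.707 × 8 = 5.656 mm; L = 250 mm.
Weld metal: R_n/Ω = (1/2.0) × 0.6 × 620 × 5.656 × 250 × 10⁻³ = 263 kN.
Base metal (shear rupture): R_n/Ω = (1/2.0) × 0.6 × 400 × 25 × 250 × 10⁻³ = 750 kN.
Governing: weld metal.

R_n/Ω ≈ 263 kN (weld metal governs)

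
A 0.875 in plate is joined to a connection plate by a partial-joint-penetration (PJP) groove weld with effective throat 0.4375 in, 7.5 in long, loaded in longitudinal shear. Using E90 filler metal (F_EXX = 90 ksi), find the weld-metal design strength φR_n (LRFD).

Effective throat (given) t_e = 0.4375 in.
A_we = 0.4375 × 7.5 = 3.281 in².
F_nw = 0.6 F_EXX = 54 ksi.
φR_n = 0.75 × 54 × 3.281 = 132.9 kips.

φR_n ≈ 133 kips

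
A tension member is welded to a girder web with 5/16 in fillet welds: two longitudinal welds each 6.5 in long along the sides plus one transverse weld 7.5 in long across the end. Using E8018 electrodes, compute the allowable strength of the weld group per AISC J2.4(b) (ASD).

E80XX → F_EXX = 80 ksi.
t_e = 0.707 × 0.3125 = 0.2209 in.
R_nwl = 0.6 × 80 × 0.2209 × 13 = 137.9 kip (longitudinal, 2 welds).
R_nwt = 0.6 × 80 × 0.2209 × 7.5 = 79.54 kip (transverse, base value).
(i) R_nwl + R_nwt = 217.4 kip; (ii) 0.85 R_nwl + 1.5 R_nwt = 236.5 kip.
R_n = max = 236.5 kip [governs: (ii)]; R_n/Ω = 118.2 kip.

R_n/Ω ≈ 118 kip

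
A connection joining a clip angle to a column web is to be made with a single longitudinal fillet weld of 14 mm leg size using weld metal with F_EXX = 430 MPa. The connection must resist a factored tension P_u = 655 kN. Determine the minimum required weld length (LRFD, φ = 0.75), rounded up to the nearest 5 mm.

L = 345 mm

Throat t_e = 0.707 × 14 = 9.898 mm.
φr_n = 0.75 × 0.6 × 430 × 9.898 × 10⁻³ = 1.915 kN/mm.
L_req = P_u / φr_n = 655 / 1.915 = 342 mm total.
Round up → use L = 345 mm.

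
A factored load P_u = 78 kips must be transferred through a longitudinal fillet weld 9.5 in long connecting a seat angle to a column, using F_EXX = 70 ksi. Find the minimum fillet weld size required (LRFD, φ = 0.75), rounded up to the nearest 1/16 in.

Total weld length L = 9.5 in.
Required throat t_e = P_u / (φ × 0.6 F_EXX × L) = 78 / (0.75 × 0.6 × 70 × 9.5) = 0.2607 in.
Required leg w = t_e / 0.707 = 0.3687 in → use 3/8 in.

w = 3/8 in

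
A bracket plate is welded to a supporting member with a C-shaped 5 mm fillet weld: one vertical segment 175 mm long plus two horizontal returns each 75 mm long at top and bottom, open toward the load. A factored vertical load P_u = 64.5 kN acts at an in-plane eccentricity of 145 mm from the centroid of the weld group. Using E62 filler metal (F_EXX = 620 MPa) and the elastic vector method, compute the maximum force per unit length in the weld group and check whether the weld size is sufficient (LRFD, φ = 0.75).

f_max ≈ 681 N/mm; adequate

Total weld length L_w = 325 mm. Treat welds as unit-width lines.
Centroid: x̄ = 2×75×37.5 / 325 = 17.31 mm from the vertical weld.
Polar moment about centroid: J = I_x + I_y = [175³/12 + 2×75×87.5²] + [175×17.31² + 2(75³/12 + 75×20.19²)] = 1779000 mm³.
Direct shear f_v = P/L_w = 64.5×10³ / 325 = 198.5 N/mm (vertical).
Torsion M = P·e = 64.5×10³ × 145 = 9352500 N·mm.
Critical point at (x, y) = (57.69, 87.5) from centroid. f_tx = M·y/J = 460 N/mm; f_ty = M·x/J = 303.3 N/mm.
Resultant f_max = √[f_tx² + (f_v + f_ty)²] = √[460² + (198.5 + 303.3)²] = 680.7 N/mm.
Capacity per unit length: φr_n = 0.75 × 0.6 × 620 × (0.707 × 5) = 986.3 N/mm.
680.7 ≤ 986.3 → adequate.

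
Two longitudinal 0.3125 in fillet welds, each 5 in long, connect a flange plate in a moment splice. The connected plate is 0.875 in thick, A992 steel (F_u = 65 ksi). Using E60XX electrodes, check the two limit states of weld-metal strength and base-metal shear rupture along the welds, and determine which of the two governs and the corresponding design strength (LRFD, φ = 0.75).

φR_n ≈ 59.7 kip (weld metal governs)

E60XX → F_EXX = 60 ksi.
t_e = 0.707 × 0.3125 = 0.2209 in; L = 10 in.
Weld metal: φR_n = 0.75 × 0.6 × 60 × 0.2209 × 10 = 59.65 kip.
Base metal (shear rupture): φR_n = 0.75 × 0.6 × 65 × 0.875 × 10 = 255.9 kip.
Governing: weld metal.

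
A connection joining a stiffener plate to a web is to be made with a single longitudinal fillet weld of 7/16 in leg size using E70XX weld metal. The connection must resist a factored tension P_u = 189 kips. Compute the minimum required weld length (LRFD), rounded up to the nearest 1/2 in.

E70XX → F_EXX = 70 ksi.
Throat t_e = 0.707 × 0.4375 = 0.3093 in.
φr_n = 0.75 × 0.6 × 70 × 0.3093 = 9.743 kips/in.
L_req = P_u / φr_n = 189 / 9.743 = 19.4 in total.
Round up → use L = 19.5 in.

L = 19.5 in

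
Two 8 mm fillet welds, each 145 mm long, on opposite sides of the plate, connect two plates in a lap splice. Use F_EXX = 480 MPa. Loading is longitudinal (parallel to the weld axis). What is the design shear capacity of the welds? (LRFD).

Effective throat t_e = 0.707 × 8 = 5.656 mm.
Total length L = 290 mm; A_we = 5.656 × 290 = 1640 mm².
F_nw = 0.6 F_EXX = 0.6 × 480 = 288 MPa.
φR_n = 0.75 × 288 × 1640 × 10⁻³ = 354.3 kN.

φR_n ≈ 354 kN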